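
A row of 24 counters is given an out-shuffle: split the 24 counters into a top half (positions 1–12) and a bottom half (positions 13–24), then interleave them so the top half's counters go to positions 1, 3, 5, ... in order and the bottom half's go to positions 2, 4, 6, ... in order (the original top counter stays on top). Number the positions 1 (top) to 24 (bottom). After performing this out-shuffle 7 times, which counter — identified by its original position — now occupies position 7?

Work backwards from position 7, undoing one out-shuffle at a time:
7 ← 4 ← 14 ← 19 ← 10 ← 17 ← 9 ← 5
So the counter now at position 7 started at position 5.

5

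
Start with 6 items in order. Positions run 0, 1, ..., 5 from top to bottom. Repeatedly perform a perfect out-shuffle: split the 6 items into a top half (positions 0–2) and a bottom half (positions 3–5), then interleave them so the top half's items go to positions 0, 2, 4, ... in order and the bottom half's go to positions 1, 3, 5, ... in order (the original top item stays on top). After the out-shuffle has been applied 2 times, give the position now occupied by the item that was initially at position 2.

Track the item's position through each out-shuffle:
2 → 4 → 3

3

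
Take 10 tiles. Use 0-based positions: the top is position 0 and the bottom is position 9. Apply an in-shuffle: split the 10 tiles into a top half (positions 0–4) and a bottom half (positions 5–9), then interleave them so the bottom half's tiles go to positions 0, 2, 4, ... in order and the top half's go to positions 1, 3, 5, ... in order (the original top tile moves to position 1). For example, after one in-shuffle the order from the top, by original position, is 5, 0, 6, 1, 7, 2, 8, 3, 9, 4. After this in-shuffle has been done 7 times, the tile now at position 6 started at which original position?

0

Work backwards from position 6, undoing one in-shuffle at a time:
6 ← 8 ← 9 ← 4 ← 7 ← 3 ← 1 ← 0
So the tile now at position 6 started at position 0.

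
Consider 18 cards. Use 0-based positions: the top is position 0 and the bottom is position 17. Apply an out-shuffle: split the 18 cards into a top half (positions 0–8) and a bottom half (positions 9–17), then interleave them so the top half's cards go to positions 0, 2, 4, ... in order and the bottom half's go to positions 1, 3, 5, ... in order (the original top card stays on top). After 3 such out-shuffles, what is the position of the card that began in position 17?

17

Position 17 is a fixed point of every out-shuffle, so the card never moves.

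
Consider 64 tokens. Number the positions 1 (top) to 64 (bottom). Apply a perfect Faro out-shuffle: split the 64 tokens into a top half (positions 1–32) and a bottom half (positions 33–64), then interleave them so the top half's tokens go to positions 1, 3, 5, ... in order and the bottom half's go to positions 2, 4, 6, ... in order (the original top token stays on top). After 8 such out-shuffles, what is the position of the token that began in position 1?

1

Position 1 is a fixed point of every out-shuffle, so the token never moves.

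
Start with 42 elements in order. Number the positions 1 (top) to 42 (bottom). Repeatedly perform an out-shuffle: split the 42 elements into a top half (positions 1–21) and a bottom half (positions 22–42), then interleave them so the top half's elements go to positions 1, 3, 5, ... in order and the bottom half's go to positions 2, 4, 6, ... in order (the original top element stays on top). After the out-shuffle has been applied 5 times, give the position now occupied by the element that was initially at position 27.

13

Track the element's position through each out-shuffle:
27 → 12 → 23 → 4 → 7 → 13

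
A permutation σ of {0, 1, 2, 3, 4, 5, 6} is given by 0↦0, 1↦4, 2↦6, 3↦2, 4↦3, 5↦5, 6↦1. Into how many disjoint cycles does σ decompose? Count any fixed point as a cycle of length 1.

Cycle decomposition: (0) (1 4 3 2 6) (5).
3 cycles.

3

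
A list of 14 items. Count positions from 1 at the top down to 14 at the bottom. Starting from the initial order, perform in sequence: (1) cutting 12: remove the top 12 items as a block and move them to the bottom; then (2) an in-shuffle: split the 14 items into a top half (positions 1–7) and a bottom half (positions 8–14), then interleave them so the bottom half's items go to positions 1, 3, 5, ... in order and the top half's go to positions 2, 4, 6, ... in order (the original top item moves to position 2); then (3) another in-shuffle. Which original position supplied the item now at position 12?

Undo the operations in reverse order, starting from position 12:
  undo op 3 (in-shuffle, from top half): 12 ← 6
  undo op 2 (in-shuffle, from top half): 6 ← 3
  undo op 1 (cut 12): 3 ← 1
So the item at position 12 came from original position 1.

1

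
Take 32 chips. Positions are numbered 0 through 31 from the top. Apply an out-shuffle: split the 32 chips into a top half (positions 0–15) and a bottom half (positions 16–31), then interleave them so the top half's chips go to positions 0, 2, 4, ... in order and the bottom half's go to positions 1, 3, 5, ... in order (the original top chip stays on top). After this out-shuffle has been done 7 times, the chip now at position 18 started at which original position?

Work backwards from position 18, undoing one out-shuffle at a time:
18 ← 9 ← 20 ← 10 ← 5 ← 18 ← 9 ← 20
So the chip now at position 18 started at position 20.

20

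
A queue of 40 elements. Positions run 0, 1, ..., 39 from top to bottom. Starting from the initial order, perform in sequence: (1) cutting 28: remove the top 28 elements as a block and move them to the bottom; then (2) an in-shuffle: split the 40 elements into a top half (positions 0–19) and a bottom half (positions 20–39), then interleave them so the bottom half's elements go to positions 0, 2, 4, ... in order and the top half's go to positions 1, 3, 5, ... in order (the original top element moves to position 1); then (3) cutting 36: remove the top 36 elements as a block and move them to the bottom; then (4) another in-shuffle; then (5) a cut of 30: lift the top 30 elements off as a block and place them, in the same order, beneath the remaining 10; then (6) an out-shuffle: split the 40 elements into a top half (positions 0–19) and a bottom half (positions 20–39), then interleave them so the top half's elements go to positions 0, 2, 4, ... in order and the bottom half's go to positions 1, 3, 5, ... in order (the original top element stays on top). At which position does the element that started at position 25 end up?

Track the element from position 25 forward through each operation:
  after op 1 (cut 28): 25 → 37
  after op 2 (in-shuffle): 37 → 34
  after op 3 (cut 36): 34 → 38
  after op 4 (in-shuffle): 38 → 36
  after op 5 (cut 30): 36 → 6
  after op 6 (out-shuffle): 6 → 12

12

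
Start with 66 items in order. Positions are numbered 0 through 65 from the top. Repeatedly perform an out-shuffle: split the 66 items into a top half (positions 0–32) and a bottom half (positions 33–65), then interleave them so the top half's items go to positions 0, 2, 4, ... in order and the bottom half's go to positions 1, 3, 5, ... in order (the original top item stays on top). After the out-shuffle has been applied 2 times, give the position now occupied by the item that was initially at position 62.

Track the item's position through each out-shuffle:
62 → 59 → 53

53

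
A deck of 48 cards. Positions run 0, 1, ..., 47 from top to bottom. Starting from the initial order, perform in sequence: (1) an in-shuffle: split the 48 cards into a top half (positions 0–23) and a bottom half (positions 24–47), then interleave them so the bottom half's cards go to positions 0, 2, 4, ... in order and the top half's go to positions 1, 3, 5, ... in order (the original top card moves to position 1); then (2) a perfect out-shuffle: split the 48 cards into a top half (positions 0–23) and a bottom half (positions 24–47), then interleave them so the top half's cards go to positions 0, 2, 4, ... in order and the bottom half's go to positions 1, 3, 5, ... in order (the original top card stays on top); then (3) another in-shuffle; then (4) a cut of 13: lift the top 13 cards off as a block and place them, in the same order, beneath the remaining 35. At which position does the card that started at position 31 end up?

43

Track the card from position 31 forward through each operation:
  after op 1 (in-shuffle): 31 → 14
  after op 2 (out-shuffle): 14 → 28
  after op 3 (in-shuffle): 28 → 8
  after op 4 (cut 13): 8 → 43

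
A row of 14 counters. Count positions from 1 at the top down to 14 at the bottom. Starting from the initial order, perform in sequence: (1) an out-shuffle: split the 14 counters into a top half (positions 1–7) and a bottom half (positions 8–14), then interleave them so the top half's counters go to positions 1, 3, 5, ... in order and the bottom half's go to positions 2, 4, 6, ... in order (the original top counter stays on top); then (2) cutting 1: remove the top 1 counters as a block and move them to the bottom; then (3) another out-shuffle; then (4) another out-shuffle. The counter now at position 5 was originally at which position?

2

Undo the operations in reverse order, starting from position 5:
  undo op 4 (out-shuffle, from top half): 5 ← 3
  undo op 3 (out-shuffle, from top half): 3 ← 2
  undo op 2 (cut 1): 2 ← 3
  undo op 1 (out-shuffle, from top half): 3 ← 2
So the counter at position 5 came from original position 2.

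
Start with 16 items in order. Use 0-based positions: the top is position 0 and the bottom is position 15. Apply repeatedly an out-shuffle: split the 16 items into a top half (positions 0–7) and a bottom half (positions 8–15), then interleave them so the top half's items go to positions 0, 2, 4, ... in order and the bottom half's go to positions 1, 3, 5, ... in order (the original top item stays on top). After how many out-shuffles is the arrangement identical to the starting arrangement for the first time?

4

The out-shuffle permutes the 16 positions with cycle lengths [1, 1, 2, 4, 4, 4].
Every item is home exactly when every cycle has completed a whole number of laps, i.e. after lcm(1, 2, 4) = 4 out-shuffles.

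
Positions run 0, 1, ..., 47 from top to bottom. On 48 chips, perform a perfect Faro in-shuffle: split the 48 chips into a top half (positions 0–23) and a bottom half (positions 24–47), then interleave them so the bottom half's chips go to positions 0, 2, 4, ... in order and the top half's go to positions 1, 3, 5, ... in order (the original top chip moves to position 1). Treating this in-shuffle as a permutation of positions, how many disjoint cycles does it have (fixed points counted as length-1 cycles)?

Trace each unvisited position around until it returns:
(0 1 3 7 15 31 ... len 21) (2 5 11 23 47 46 ... len 21) (6 13 27) (20 41 34)
4 cycles in total.

4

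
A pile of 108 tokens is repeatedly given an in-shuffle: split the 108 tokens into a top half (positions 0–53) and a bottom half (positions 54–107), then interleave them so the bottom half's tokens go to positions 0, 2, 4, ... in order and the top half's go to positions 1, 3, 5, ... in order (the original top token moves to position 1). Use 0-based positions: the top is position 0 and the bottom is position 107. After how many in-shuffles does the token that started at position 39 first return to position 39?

Follow position 39 under repeated in-shuffles:
39 → 79 → 50 → 101 → 94 → 80 → 52 → 105 → ... → 39 (length 36)
It first returns after 36 in-shuffles.

36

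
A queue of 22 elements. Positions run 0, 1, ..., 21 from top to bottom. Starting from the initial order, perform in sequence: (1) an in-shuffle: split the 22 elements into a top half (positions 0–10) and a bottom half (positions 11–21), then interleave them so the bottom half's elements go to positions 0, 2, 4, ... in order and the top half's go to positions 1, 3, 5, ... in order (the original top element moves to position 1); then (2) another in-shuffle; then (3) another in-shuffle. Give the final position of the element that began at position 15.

12

Track the element from position 15 forward through each operation:
  after op 1 (in-shuffle): 15 → 8
  after op 2 (in-shuffle): 8 → 17
  after op 3 (in-shuffle): 17 → 12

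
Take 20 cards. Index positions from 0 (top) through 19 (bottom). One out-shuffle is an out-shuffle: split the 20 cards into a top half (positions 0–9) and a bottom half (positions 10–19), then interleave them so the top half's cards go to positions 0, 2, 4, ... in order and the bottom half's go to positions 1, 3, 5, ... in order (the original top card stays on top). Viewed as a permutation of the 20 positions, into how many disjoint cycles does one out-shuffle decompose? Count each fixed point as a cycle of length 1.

Trace each unvisited position around until it returns:
(0) (1 2 4 8 16 13 ... len 18) (19)
3 cycles in total.

3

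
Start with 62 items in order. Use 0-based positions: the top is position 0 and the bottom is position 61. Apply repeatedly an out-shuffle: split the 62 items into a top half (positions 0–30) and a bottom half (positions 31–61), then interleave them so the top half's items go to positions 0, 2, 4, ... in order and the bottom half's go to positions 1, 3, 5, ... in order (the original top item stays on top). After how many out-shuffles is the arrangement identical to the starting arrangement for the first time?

60

The out-shuffle permutes the 62 positions with cycle lengths [1, 1, 60].
Every item is home exactly when every cycle has completed a whole number of laps, i.e. after lcm(1, 60) = 60 out-shuffles.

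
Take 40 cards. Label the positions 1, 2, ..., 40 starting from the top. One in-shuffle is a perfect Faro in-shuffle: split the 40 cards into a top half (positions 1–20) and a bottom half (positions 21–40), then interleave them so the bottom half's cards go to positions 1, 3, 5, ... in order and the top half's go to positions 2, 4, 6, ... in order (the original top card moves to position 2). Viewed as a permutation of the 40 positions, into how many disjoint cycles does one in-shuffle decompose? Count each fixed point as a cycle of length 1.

Trace each unvisited position around until it returns:
(1 2 4 8 16 32 ... len 20) (3 6 12 24 7 14 ... len 20)
2 cycles in total.

2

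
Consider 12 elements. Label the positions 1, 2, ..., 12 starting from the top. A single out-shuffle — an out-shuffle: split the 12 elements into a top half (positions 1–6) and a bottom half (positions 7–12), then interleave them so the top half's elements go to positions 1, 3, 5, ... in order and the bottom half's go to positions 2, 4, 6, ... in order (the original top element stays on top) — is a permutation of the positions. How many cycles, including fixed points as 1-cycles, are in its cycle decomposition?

3

Trace each unvisited position around until it returns:
(1) (2 3 5 9 6 11 10 8 4 7) (12)
3 cycles in total.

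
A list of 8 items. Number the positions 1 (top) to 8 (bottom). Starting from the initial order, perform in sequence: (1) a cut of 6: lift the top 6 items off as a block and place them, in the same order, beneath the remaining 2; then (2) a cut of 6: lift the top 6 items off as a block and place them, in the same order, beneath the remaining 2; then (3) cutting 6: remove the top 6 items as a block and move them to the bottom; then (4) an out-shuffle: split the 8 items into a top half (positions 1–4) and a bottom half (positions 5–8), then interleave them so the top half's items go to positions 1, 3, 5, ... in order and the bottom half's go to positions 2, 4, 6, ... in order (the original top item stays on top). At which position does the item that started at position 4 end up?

3

Track the item from position 4 forward through each operation:
  after op 1 (cut 6): 4 → 6
  after op 2 (cut 6): 6 → 8
  after op 3 (cut 6): 8 → 2
  after op 4 (out-shuffle): 2 → 3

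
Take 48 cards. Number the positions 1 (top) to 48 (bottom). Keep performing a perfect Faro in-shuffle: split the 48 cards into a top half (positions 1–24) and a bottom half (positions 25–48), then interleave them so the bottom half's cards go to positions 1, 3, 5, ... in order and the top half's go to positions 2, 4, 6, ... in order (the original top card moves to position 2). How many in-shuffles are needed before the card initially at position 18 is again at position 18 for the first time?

21

Follow position 18 under repeated in-shuffles:
18 → 36 → 23 → 46 → 43 → 37 → 25 → 1 → ... → 18 (length 21)
It first returns after 21 in-shuffles.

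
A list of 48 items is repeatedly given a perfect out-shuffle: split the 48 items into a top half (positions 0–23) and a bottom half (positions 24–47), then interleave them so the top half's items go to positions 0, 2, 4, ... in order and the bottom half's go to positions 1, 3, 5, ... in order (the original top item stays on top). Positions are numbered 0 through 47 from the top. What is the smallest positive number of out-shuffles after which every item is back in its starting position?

The out-shuffle permutes the 48 positions with cycle lengths [1, 1, 23, 23].
Every item is home exactly when every cycle has completed a whole number of laps, i.e. after lcm(1, 23) = 23 out-shuffles.

23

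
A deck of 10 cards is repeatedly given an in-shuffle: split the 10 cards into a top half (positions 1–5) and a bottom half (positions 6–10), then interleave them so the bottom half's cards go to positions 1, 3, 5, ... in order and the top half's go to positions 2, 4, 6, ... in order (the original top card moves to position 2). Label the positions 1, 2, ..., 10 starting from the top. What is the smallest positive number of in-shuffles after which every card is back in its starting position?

The in-shuffle permutes the 10 positions with cycle lengths [10].
Every card is home exactly when every cycle has completed a whole number of laps, i.e. after lcm(10) = 10 in-shuffles.

10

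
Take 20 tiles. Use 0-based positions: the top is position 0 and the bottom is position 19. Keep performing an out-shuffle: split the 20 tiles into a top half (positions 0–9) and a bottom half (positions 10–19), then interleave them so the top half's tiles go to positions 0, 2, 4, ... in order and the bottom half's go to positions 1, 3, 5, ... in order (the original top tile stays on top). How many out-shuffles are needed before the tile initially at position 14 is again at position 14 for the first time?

Follow position 14 under repeated out-shuffles:
14 → 9 → 18 → 17 → 15 → 11 → 3 → 6 → 12 → 5 → 10 → 1 → 2 → 4 → 8 → 16 → 13 → 7 → 14
It first returns after 18 out-shuffles.

18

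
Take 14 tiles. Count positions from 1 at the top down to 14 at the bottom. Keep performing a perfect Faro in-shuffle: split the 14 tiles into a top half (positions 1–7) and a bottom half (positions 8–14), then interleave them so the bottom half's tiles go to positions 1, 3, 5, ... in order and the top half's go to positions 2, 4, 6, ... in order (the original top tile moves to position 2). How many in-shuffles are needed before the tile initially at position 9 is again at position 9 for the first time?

Follow position 9 under repeated in-shuffles:
9 → 3 → 6 → 12 → 9
It first returns after 4 in-shuffles.

4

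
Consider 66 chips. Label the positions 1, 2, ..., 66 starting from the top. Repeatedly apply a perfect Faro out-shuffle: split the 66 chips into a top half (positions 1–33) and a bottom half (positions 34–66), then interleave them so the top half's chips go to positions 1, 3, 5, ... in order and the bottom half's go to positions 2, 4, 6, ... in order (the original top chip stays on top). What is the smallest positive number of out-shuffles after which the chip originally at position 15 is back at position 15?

12

Follow position 15 under repeated out-shuffles:
15 → 29 → 57 → 48 → 30 → 59 → 52 → 38 → 10 → 19 → 37 → 8 → 15
It first returns after 12 out-shuffles.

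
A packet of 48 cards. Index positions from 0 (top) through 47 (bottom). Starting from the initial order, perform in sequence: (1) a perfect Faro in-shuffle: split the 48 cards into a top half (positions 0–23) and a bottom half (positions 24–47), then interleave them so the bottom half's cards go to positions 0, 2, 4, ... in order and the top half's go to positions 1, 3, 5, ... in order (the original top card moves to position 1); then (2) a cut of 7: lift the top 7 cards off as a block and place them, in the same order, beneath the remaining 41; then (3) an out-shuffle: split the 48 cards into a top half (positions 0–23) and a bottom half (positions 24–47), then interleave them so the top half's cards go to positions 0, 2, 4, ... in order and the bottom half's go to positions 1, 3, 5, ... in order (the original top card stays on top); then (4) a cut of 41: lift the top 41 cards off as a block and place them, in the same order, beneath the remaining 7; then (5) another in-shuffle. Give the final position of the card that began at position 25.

44

Track the card from position 25 forward through each operation:
  after op 1 (in-shuffle): 25 → 2
  after op 2 (cut 7): 2 → 43
  after op 3 (out-shuffle): 43 → 39
  after op 4 (cut 41): 39 → 46
  after op 5 (in-shuffle): 46 → 44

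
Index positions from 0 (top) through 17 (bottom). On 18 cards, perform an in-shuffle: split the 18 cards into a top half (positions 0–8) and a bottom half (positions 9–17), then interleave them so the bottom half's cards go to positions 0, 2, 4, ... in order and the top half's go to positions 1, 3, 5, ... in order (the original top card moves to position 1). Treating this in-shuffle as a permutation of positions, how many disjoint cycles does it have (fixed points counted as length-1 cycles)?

Trace each unvisited position around until it returns:
(0 1 3 7 15 12 ... len 18)
1 cycle in total.

1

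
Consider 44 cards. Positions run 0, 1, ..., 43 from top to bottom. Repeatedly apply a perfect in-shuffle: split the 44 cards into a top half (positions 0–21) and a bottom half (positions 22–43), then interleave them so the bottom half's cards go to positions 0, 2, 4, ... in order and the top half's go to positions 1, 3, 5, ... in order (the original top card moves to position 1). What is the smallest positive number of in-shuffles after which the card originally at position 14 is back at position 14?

2

Follow position 14 under repeated in-shuffles:
14 → 29 → 14
It first returns after 2 in-shuffles.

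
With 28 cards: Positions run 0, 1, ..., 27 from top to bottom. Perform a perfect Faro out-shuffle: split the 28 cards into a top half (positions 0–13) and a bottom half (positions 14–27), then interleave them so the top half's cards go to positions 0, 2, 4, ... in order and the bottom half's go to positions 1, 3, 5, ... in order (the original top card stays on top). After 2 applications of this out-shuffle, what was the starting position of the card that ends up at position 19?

25

Work backwards from position 19, undoing one out-shuffle at a time:
19 ← 23 ← 25
So the card now at position 19 started at position 25.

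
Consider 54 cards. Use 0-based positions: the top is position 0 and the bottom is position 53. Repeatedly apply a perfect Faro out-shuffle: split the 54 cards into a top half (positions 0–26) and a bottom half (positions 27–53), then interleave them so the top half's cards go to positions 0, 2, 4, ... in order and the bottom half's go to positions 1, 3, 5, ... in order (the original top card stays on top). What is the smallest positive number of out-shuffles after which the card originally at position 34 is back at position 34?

52

Follow position 34 under repeated out-shuffles:
34 → 15 → 30 → 7 → 14 → 28 → 3 → 6 → ... → 34 (length 52)
It first returns after 52 out-shuffles.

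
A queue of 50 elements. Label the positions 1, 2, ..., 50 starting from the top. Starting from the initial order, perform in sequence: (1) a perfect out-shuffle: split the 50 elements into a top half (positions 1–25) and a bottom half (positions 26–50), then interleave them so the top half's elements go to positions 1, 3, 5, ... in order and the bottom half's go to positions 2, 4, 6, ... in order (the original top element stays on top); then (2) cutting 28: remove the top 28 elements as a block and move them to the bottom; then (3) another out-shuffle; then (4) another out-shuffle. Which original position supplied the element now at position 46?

14

Undo the operations in reverse order, starting from position 46:
  undo op 4 (out-shuffle, from bottom half): 46 ← 48
  undo op 3 (out-shuffle, from bottom half): 48 ← 49
  undo op 2 (cut 28): 49 ← 27
  undo op 1 (out-shuffle, from top half): 27 ← 14
So the element at position 46 came from original position 14.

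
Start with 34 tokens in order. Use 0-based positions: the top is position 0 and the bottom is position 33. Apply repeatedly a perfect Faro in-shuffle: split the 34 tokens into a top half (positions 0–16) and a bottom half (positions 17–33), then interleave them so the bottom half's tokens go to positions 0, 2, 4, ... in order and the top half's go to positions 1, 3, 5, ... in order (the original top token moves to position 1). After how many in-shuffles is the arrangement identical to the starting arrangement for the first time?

The in-shuffle permutes the 34 positions with cycle lengths [3, 3, 4, 12, 12].
Every token is home exactly when every cycle has completed a whole number of laps, i.e. after lcm(3, 4, 12) = 12 in-shuffles.

12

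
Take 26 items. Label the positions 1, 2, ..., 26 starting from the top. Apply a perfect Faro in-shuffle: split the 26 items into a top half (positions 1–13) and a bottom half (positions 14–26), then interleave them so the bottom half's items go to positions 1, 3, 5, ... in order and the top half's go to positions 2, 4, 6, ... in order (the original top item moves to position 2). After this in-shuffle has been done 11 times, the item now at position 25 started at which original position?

Work backwards from position 25, undoing one in-shuffle at a time:
25 ← 26 ← 13 ← 20 ← 10 ← 5 ← 16 ← 8 ← 4 ← 2 ← 1 ← 14
So the item now at position 25 started at position 14.

14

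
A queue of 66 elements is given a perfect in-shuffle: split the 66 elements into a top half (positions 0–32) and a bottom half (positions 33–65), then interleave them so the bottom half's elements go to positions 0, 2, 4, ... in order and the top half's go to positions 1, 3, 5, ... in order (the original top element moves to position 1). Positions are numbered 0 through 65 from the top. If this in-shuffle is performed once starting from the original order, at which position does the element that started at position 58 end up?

Track the element's position through each in-shuffle:
58 → 50

50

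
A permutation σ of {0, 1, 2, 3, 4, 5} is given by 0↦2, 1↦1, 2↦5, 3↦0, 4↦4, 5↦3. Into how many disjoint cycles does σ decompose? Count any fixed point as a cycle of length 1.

Cycle decomposition: (0 2 5 3) (1) (4).
3 cycles.

3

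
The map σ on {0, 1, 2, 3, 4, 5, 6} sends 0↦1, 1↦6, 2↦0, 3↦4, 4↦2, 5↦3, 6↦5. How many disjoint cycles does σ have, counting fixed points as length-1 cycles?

1

Cycle decomposition: (0 1 6 5 3 4 2).
1 cycle.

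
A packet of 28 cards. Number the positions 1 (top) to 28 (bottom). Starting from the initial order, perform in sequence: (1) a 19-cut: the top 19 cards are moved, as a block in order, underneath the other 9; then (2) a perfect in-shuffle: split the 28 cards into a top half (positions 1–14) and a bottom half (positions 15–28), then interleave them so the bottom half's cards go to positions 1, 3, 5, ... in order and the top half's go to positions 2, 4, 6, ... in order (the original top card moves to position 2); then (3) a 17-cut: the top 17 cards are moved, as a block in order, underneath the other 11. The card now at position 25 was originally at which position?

Undo the operations in reverse order, starting from position 25:
  undo op 3 (cut 17): 25 ← 14
  undo op 2 (in-shuffle, from top half): 14 ← 7
  undo op 1 (cut 19): 7 ← 26
So the card at position 25 came from original position 26.

26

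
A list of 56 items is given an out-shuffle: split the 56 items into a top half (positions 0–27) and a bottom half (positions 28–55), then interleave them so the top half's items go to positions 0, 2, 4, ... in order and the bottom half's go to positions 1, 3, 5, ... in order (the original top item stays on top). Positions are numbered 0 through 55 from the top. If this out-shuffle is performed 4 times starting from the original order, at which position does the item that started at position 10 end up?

50

Track the item's position through each out-shuffle:
10 → 20 → 40 → 25 → 50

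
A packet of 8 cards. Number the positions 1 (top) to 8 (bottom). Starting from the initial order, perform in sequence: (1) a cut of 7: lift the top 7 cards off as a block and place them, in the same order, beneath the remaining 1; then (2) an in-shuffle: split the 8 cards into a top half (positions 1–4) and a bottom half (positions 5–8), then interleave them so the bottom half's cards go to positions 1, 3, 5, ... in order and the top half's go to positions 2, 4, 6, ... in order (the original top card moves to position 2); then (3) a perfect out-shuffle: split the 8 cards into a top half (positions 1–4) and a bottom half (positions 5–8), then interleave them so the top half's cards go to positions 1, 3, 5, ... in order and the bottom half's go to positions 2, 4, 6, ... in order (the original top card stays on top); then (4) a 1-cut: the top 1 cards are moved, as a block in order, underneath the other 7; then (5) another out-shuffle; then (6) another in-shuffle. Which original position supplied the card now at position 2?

Undo the operations in reverse order, starting from position 2:
  undo op 6 (in-shuffle, from top half): 2 ← 1
  undo op 5 (out-shuffle, from top half): 1 ← 1
  undo op 4 (cut 1): 1 ← 2
  undo op 3 (out-shuffle, from bottom half): 2 ← 5
  undo op 2 (in-shuffle, from bottom half): 5 ← 7
  undo op 1 (cut 7): 7 ← 6
So the card at position 2 came from original position 6.

6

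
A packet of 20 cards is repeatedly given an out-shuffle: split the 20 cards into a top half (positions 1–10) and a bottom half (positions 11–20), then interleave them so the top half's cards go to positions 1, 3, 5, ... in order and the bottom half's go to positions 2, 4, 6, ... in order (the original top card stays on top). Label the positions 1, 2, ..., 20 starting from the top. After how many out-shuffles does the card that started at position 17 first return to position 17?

18

Follow position 17 under repeated out-shuffles:
17 → 14 → 8 → 15 → 10 → 19 → 18 → 16 → 12 → 4 → 7 → 13 → 6 → 11 → 2 → 3 → 5 → 9 → 17
It first returns after 18 out-shuffles.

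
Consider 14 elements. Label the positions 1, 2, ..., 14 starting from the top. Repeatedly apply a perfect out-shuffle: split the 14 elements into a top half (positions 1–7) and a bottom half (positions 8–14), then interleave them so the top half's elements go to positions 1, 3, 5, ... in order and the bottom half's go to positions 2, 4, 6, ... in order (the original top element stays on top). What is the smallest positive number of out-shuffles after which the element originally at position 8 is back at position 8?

Follow position 8 under repeated out-shuffles:
8 → 2 → 3 → 5 → 9 → 4 → 7 → 13 → 12 → 10 → 6 → 11 → 8
It first returns after 12 out-shuffles.

12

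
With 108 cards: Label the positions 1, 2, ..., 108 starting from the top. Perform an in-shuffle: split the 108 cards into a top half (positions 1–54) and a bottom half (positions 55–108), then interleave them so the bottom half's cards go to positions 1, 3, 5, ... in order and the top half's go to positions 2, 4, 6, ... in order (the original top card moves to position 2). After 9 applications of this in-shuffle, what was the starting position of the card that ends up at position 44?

Work backwards from position 44, undoing one in-shuffle at a time:
44 ← 22 ← 11 ← 60 ← 30 ← 15 ← 62 ← 31 ← 70 ← 35
So the card now at position 44 started at position 35.

35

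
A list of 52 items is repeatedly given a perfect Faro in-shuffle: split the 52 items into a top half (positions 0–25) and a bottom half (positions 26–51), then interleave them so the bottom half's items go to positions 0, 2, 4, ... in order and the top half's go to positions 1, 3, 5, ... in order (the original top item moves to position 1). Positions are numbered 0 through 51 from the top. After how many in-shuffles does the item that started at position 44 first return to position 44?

Follow position 44 under repeated in-shuffles:
44 → 36 → 20 → 41 → 30 → 8 → 17 → 35 → ... → 44 (length 52)
It first returns after 52 in-shuffles.

52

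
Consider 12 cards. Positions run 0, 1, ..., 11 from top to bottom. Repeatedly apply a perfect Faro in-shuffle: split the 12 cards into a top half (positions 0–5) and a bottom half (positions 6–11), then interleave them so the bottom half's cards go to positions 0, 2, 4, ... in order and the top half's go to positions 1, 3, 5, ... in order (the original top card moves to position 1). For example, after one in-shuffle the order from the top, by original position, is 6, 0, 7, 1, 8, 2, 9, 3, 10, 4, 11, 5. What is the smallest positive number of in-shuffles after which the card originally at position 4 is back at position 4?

Follow position 4 under repeated in-shuffles:
4 → 9 → 6 → 0 → 1 → 3 → 7 → 2 → 5 → 11 → 10 → 8 → 4
It first returns after 12 in-shuffles.

12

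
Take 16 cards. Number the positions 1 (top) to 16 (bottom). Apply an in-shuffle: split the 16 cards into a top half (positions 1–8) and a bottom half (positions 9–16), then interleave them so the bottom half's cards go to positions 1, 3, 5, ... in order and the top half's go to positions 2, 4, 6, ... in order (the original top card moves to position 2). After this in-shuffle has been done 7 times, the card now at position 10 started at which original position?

3

Work backwards from position 10, undoing one in-shuffle at a time:
10 ← 5 ← 11 ← 14 ← 7 ← 12 ← 6 ← 3
So the card now at position 10 started at position 3.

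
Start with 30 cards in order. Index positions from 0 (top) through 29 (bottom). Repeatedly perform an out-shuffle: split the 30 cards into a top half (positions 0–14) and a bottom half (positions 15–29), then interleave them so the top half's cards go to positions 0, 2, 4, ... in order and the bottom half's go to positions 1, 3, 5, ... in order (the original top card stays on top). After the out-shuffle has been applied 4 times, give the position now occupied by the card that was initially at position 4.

Track the card's position through each out-shuffle:
4 → 8 → 16 → 3 → 6

6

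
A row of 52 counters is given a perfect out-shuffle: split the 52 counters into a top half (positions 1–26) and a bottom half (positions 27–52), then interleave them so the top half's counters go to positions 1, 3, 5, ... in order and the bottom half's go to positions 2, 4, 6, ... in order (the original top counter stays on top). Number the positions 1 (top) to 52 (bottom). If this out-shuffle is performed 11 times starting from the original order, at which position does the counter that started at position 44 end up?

39

Track the counter's position through each out-shuffle:
44 → 36 → 20 → 39 → 26 → 51 → 50 → 48 → 44 → 36 → 20 → 39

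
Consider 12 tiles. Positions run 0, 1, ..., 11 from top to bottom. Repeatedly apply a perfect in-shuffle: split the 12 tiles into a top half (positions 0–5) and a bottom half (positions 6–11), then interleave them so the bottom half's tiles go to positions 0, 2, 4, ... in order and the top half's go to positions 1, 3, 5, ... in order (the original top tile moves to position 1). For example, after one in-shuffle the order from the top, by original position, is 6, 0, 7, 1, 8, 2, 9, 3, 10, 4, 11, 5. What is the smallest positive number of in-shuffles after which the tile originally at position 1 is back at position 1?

Follow position 1 under repeated in-shuffles:
1 → 3 → 7 → 2 → 5 → 11 → 10 → 8 → 4 → 9 → 6 → 0 → 1
It first returns after 12 in-shuffles.

12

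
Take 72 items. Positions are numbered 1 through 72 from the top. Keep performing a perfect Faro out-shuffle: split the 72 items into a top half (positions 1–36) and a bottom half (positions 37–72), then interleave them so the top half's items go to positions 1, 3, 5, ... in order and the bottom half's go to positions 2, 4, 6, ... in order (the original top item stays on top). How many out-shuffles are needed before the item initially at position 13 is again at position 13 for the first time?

Follow position 13 under repeated out-shuffles:
13 → 25 → 49 → 26 → 51 → 30 → 59 → 46 → ... → 13 (length 35)
It first returns after 35 out-shuffles.

35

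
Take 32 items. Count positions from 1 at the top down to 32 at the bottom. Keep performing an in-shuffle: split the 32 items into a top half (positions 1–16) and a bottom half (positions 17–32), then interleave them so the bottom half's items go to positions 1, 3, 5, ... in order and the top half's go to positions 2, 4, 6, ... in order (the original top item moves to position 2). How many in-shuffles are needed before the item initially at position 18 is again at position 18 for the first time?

Follow position 18 under repeated in-shuffles:
18 → 3 → 6 → 12 → 24 → 15 → 30 → 27 → 21 → 9 → 18
It first returns after 10 in-shuffles.

10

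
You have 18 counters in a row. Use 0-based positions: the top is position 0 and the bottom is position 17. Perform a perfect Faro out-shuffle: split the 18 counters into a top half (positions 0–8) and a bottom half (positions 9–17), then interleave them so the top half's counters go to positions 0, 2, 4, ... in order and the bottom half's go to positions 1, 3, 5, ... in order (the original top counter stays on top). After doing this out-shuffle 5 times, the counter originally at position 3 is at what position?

Track the counter's position through each out-shuffle:
3 → 6 → 12 → 7 → 14 → 11

11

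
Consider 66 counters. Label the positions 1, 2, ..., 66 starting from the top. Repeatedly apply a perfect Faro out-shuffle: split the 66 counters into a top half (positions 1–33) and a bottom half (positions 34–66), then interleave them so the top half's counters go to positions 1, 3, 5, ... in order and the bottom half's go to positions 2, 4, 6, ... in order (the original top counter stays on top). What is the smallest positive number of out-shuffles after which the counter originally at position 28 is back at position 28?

12

Follow position 28 under repeated out-shuffles:
28 → 55 → 44 → 22 → 43 → 20 → 39 → 12 → 23 → 45 → 24 → 47 → 28
It first returns after 12 out-shuffles.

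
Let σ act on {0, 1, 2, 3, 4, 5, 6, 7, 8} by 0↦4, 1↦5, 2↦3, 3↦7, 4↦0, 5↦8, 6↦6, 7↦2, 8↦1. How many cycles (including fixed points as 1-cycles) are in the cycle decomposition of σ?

Cycle decomposition: (0 4) (1 5 8) (2 3 7) (6).
4 cycles.

4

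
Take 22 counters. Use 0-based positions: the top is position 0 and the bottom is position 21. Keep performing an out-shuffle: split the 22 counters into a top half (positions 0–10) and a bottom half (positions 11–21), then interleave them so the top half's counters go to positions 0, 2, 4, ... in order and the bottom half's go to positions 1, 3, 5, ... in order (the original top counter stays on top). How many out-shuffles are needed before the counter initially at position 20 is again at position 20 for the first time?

Follow position 20 under repeated out-shuffles:
20 → 19 → 17 → 13 → 5 → 10 → 20
It first returns after 6 out-shuffles.

6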